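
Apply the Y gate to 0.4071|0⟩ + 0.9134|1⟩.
-0.9134i|0⟩ + 0.4071i|1⟩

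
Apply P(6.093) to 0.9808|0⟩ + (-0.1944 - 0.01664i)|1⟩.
0.9808|0⟩ + (-0.194 + 0.02041i)|1⟩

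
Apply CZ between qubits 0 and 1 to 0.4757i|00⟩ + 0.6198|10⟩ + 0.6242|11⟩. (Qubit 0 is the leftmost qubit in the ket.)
0.4757i|00⟩ + 0.6198|10⟩ - 0.6242|11⟩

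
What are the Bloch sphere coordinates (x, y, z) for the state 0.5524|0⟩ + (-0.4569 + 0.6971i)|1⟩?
(-0.5048, 0.7702, -0.3896)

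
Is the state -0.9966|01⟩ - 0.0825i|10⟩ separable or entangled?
Entangled

Writing the state as a|00⟩ + b|01⟩ + c|10⟩ + d|11⟩, it is a product state iff ad − bc = 0.
Here (a, b, c, d) = (0, -0.9966, -0.0825i, 0): ad − bc = (0)(0) − (-0.9966)(-0.0825i) = -0.08222i ≠ 0, so the state is entangled.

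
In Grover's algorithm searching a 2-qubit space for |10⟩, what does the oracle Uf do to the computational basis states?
Uf|x⟩ = -|x⟩ if x = 10, else |x⟩ (phase flip on target)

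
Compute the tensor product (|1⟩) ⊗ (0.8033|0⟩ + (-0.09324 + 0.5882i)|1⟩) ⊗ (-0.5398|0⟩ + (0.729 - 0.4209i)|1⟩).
-0.4336|100⟩ + (0.5856 - 0.3381i)|101⟩ + (0.05033 - 0.3175i)|110⟩ + (0.1796 + 0.468i)|111⟩

amp(|b₁b₂…⟩) = product of the factor amplitudes for bits b₁, b₂, …; only kets whose every factor amplitude is nonzero survive.
|100⟩: (1)(0.8033)(-0.5398) = -0.4336
|101⟩: (1)(0.8033)(0.729 - 0.4209i) = (0.5856 - 0.3381i)
|110⟩: (1)(-0.09324 + 0.5882i)(-0.5398) = (0.05033 - 0.3175i)
|111⟩: (1)(-0.09324 + 0.5882i)(0.729 - 0.4209i) = (0.1796 + 0.468i)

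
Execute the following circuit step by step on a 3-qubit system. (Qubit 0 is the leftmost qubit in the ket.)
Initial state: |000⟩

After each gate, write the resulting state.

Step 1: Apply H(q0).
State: 1/√2|000⟩ + 1/√2|100⟩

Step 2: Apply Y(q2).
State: (1/√2)i|001⟩ + (1/√2)i|101⟩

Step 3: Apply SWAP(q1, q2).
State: (1/√2)i|010⟩ + (1/√2)i|110⟩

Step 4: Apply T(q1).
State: (-1/2 + (1/2)i)|010⟩ + (-1/2 + (1/2)i)|110⟩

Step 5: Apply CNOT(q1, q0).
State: (-1/2 + (1/2)i)|010⟩ + (-1/2 + (1/2)i)|110⟩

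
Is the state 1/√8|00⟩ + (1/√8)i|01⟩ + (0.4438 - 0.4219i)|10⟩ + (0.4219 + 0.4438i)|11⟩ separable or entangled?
Separable

Writing the state as a|00⟩ + b|01⟩ + c|10⟩ + d|11⟩, it is a product state iff ad − bc = 0.
Here (a, b, c, d) = (1/√8, (1/√8)i, (0.4438 - 0.4219i), (0.4219 + 0.4438i)): ad − bc = (1/√8)(0.4219 + 0.4438i) − ((1/√8)i)(0.4438 - 0.4219i) = 0, so the state is separable.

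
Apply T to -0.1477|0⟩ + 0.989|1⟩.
-0.1477|0⟩ + (0.6993 + 0.6993i)|1⟩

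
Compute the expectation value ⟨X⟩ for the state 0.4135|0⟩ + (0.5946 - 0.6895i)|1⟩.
0.4917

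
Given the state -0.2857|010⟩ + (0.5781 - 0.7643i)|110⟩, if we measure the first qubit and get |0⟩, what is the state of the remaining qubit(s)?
-|10⟩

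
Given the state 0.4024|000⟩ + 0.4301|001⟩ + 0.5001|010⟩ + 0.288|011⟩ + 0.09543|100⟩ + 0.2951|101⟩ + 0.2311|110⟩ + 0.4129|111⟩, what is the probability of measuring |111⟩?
0.1705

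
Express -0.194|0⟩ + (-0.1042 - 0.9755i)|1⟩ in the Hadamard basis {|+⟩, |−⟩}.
(-0.2109 - 0.6898i)|+⟩ + (-0.0635 + 0.6898i)|−⟩

With |ψ⟩ = α|0⟩ + β|1⟩, the Hadamard-basis coefficients are ⟨+|ψ⟩ = (α + β)/√2 and ⟨−|ψ⟩ = (α − β)/√2.
Here α = -0.194, β = (-0.1042 - 0.9755i): (α + β)/√2 = (-0.2109 - 0.6898i), (α − β)/√2 = (-0.0635 + 0.6898i).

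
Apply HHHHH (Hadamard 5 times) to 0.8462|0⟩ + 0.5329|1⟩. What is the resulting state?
0.9752|0⟩ + 0.2215|1⟩

H² = I, so H^5 = H: a single Hadamard. With (a, b) = (0.8462, 0.5329), H gives ((a + b)/√2, (a − b)/√2) = (0.9752, 0.2215).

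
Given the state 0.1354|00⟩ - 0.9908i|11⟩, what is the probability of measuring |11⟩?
0.9817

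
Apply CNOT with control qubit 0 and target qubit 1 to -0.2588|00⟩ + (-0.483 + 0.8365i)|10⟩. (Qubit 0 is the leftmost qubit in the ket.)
-0.2588|00⟩ + (-0.483 + 0.8365i)|11⟩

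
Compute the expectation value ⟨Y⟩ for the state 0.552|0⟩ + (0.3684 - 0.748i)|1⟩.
-0.8258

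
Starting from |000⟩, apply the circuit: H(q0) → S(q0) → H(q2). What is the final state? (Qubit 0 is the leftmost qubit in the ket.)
1/2|000⟩ + 1/2|001⟩ + (1/2)i|100⟩ + (1/2)i|101⟩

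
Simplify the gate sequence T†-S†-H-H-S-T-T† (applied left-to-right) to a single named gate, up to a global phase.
T†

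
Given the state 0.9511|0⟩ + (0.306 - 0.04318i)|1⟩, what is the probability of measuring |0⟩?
0.9046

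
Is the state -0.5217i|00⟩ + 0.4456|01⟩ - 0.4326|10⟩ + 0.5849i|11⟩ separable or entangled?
Entangled

Writing the state as a|00⟩ + b|01⟩ + c|10⟩ + d|11⟩, it is a product state iff ad − bc = 0.
Here (a, b, c, d) = (-0.5217i, 0.4456, -0.4326, 0.5849i): ad − bc = (-0.5217i)(0.5849i) − (0.4456)(-0.4326) = 0.4979 ≠ 0, so the state is entangled.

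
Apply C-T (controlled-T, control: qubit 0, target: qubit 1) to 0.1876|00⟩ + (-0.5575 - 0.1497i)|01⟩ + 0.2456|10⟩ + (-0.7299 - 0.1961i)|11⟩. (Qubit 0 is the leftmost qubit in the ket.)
0.1876|00⟩ + (-0.5575 - 0.1497i)|01⟩ + 0.2456|10⟩ + (-0.3775 - 0.6548i)|11⟩

C-T leaves the control-|0⟩ kets |00⟩, |01⟩ unchanged and applies T to qubit 1 on the control-|1⟩ pair (|10⟩, |11⟩).
T = [[1, 0], [0, (1/√2 + (1/√2)i)]].
With a = amp(|10⟩) = 0.2456 and b = amp(|11⟩) = (-0.7299 - 0.1961i):
new amp(|10⟩) = (1)·a = 0.2456
new amp(|11⟩) = (1/√2 + (1/√2)i)·b = (-0.3775 - 0.6548i)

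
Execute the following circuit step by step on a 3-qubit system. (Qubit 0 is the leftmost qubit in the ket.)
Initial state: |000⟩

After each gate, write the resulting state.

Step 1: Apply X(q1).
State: |010⟩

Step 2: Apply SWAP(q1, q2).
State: |001⟩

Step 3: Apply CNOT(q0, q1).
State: |001⟩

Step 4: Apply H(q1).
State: 1/√2|001⟩ + 1/√2|011⟩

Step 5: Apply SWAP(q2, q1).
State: 1/√2|010⟩ + 1/√2|011⟩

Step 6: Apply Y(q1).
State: -(1/√2)i|000⟩ - (1/√2)i|001⟩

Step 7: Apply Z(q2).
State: -(1/√2)i|000⟩ + (1/√2)i|001⟩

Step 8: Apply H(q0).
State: -(1/2)i|000⟩ + (1/2)i|001⟩ - (1/2)i|100⟩ + (1/2)i|101⟩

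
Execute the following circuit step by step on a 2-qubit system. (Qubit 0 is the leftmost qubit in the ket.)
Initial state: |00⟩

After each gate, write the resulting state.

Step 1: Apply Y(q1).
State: i|01⟩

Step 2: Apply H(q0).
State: (1/√2)i|01⟩ + (1/√2)i|11⟩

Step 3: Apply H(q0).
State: i|01⟩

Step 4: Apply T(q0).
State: i|01⟩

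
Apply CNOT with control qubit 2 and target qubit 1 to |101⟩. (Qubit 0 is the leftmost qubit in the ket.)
|111⟩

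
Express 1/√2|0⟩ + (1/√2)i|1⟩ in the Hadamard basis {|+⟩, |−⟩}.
(1/2 + (1/2)i)|+⟩ + (1/2 - (1/2)i)|−⟩

With |ψ⟩ = α|0⟩ + β|1⟩, the Hadamard-basis coefficients are ⟨+|ψ⟩ = (α + β)/√2 and ⟨−|ψ⟩ = (α − β)/√2.
Here α = 1/√2, β = (1/√2)i: (α + β)/√2 = (1/2 + (1/2)i), (α − β)/√2 = (1/2 - (1/2)i).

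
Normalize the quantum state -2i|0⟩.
-i|0⟩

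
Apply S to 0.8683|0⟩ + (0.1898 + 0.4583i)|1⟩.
0.8683|0⟩ + (-0.4583 + 0.1898i)|1⟩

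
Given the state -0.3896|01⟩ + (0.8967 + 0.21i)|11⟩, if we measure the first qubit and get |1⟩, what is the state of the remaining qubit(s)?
(0.9737 + 0.228i)|1⟩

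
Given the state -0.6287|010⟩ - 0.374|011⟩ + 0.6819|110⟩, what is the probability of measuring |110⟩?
0.465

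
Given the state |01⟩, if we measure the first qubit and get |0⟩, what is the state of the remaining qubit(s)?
|1⟩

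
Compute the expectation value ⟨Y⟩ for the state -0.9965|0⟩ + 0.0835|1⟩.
0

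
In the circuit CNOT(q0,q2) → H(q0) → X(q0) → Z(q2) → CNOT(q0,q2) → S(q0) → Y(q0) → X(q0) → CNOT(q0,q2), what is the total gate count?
9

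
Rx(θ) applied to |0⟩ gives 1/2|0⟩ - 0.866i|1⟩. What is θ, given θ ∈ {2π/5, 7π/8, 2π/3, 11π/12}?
2π/3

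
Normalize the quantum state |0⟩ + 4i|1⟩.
0.2425|0⟩ + 0.9701i|1⟩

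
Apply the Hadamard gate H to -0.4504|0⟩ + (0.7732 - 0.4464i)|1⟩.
(0.2283 - 0.3157i)|0⟩ + (-0.8652 + 0.3157i)|1⟩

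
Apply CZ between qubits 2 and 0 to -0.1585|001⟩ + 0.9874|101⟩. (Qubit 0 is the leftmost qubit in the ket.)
-0.1585|001⟩ - 0.9874|101⟩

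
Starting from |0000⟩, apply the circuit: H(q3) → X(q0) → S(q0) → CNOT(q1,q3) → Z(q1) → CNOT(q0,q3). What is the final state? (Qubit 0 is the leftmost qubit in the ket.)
(1/√2)i|1000⟩ + (1/√2)i|1001⟩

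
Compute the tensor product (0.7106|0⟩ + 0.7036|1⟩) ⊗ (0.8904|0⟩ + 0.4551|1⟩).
0.6327|00⟩ + 0.3234|01⟩ + 0.6265|10⟩ + 0.3202|11⟩

amp(|b₁b₂…⟩) = product of the factor amplitudes for bits b₁, b₂, …; only kets whose every factor amplitude is nonzero survive.
|00⟩: (0.7106)(0.8904) = 0.6327
|01⟩: (0.7106)(0.4551) = 0.3234
|10⟩: (0.7036)(0.8904) = 0.6265
|11⟩: (0.7036)(0.4551) = 0.3202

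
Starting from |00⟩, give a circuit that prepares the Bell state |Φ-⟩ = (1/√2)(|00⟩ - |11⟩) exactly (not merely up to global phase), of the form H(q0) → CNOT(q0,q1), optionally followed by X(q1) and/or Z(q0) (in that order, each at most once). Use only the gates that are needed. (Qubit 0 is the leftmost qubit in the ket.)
H(q0) → CNOT(q0,q1) → Z(q0)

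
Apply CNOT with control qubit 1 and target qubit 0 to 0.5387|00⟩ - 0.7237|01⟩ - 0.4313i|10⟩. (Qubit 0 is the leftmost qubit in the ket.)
0.5387|00⟩ - 0.4313i|10⟩ - 0.7237|11⟩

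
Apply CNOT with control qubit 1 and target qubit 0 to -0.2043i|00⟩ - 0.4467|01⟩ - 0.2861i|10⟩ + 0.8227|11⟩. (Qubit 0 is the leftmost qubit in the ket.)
-0.2043i|00⟩ + 0.8227|01⟩ - 0.2861i|10⟩ - 0.4467|11⟩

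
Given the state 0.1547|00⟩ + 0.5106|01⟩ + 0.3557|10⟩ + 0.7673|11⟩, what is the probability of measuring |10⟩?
0.1265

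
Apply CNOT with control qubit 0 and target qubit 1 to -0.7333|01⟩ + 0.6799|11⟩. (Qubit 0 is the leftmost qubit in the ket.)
-0.7333|01⟩ + 0.6799|10⟩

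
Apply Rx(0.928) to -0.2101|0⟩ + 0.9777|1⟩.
(-0.1879 - 0.4375i)|0⟩ + (0.8743 + 0.09403i)|1⟩

Rx(0.928) = [[cos(θ/2), −i·sin(θ/2)], [−i·sin(θ/2), cos(θ/2)]]; θ = 0.928, cos(θ/2) ≈ 0.89427, sin(θ/2) ≈ 0.447529.
With a = amp(|0⟩) = -0.2101 and b = amp(|1⟩) = 0.9777:
new amp(|0⟩) = (0.89427)·a + (-0.447529i)·b = (-0.1879 - 0.4375i)
new amp(|1⟩) = (-0.447529i)·a + (0.89427)·b = (0.8743 + 0.09403i)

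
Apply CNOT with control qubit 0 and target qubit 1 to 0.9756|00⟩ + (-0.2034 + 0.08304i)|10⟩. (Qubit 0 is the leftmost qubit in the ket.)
0.9756|00⟩ + (-0.2034 + 0.08304i)|11⟩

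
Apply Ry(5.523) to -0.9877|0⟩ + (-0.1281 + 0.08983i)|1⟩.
(0.9647 - 0.03333i)|0⟩ + (-0.2475 - 0.08342i)|1⟩

Ry(5.523) = [[cos(θ/2), −sin(θ/2)], [sin(θ/2), cos(θ/2)]]; θ = 5.523, cos(θ/2) ≈ -0.92863, sin(θ/2) ≈ 0.371007.
With a = amp(|0⟩) = -0.9877 and b = amp(|1⟩) = (-0.1281 + 0.08983i):
new amp(|0⟩) = (-0.92863)·a + (-0.371007)·b = (0.9647 - 0.03333i)
new amp(|1⟩) = (0.371007)·a + (-0.92863)·b = (-0.2475 - 0.08342i)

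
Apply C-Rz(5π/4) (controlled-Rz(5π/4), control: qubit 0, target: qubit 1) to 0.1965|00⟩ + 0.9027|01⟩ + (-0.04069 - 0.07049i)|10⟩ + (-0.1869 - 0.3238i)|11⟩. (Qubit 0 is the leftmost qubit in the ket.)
0.1965|00⟩ + 0.9027|01⟩ + (-0.04955 + 0.06457i)|10⟩ + (0.3707 - 0.04876i)|11⟩

C-Rz(5π/4) leaves the control-|0⟩ kets |00⟩, |01⟩ unchanged and applies Rz(5π/4) to qubit 1 on the control-|1⟩ pair (|10⟩, |11⟩).
Rz(5π/4) = [[e^(−iθ/2), 0], [0, e^(iθ/2)]] with e^(±iθ/2) = cos(θ/2) ± i·sin(θ/2); θ = 5π/4, cos(θ/2) ≈ -0.382683, sin(θ/2) ≈ 0.92388.
With a = amp(|10⟩) = (-0.04069 - 0.07049i) and b = amp(|11⟩) = (-0.1869 - 0.3238i):
new amp(|10⟩) = (-0.382683 - 0.92388i)·a = (-0.04955 + 0.06457i)
new amp(|11⟩) = (-0.382683 + 0.92388i)·b = (0.3707 - 0.04876i)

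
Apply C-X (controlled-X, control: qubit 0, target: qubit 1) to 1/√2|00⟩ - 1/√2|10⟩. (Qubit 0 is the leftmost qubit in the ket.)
1/√2|00⟩ - 1/√2|11⟩

C-X leaves the control-|0⟩ kets |00⟩, |01⟩ unchanged and applies X to qubit 1 on the control-|1⟩ pair (|10⟩, |11⟩).
X = [[0, 1], [1, 0]].
With a = amp(|10⟩) = -1/√2 and b = amp(|11⟩) = 0:
new amp(|10⟩) = (1)·b = 0
new amp(|11⟩) = (1)·a = -1/√2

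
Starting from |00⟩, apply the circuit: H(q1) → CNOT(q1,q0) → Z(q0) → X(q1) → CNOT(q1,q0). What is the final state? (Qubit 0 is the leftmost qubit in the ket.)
-1/√2|10⟩ + 1/√2|11⟩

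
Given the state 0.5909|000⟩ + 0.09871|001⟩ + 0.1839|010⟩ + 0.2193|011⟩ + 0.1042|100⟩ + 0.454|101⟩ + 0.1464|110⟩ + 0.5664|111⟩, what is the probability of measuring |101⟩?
0.2061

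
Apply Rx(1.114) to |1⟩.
-0.5286i|0⟩ + 0.8488|1⟩

Rx(1.114) = [[cos(θ/2), −i·sin(θ/2)], [−i·sin(θ/2), cos(θ/2)]]; θ = 1.114, cos(θ/2) ≈ 0.848845, sin(θ/2) ≈ 0.528642.
With a = amp(|0⟩) = 0 and b = amp(|1⟩) = 1:
new amp(|0⟩) = (0.848845)·a + (-0.528642i)·b = -0.5286i
new amp(|1⟩) = (-0.528642i)·a + (0.848845)·b = 0.8488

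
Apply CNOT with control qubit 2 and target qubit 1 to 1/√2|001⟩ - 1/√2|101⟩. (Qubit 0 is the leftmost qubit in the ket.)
1/√2|011⟩ - 1/√2|111⟩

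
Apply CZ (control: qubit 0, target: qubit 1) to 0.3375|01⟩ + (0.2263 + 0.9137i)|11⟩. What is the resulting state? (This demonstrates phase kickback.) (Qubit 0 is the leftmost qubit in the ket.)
0.3375|01⟩ + (-0.2263 - 0.9137i)|11⟩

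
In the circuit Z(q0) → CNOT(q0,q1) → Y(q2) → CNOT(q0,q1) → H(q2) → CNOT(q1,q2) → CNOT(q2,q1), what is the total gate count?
7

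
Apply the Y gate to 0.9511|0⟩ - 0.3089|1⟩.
0.3089i|0⟩ + 0.9511i|1⟩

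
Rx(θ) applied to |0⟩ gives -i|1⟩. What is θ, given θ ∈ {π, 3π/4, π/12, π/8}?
π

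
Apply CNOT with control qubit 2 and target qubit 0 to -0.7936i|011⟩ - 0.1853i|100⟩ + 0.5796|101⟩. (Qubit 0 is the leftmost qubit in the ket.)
0.5796|001⟩ - 0.1853i|100⟩ - 0.7936i|111⟩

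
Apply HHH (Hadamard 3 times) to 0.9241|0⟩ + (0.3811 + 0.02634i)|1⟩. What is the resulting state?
(0.9229 + 0.01863i)|0⟩ + (0.384 - 0.01863i)|1⟩

H² = I, so H^3 = H: a single Hadamard. With (a, b) = (0.9241, (0.3811 + 0.02634i)), H gives ((a + b)/√2, (a − b)/√2) = ((0.9229 + 0.01863i), (0.384 - 0.01863i)).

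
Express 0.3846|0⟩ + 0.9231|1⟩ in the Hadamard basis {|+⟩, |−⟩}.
0.9247|+⟩ - 0.3808|−⟩

With |ψ⟩ = α|0⟩ + β|1⟩, the Hadamard-basis coefficients are ⟨+|ψ⟩ = (α + β)/√2 and ⟨−|ψ⟩ = (α − β)/√2.
Here α = 0.3846, β = 0.9231: (α + β)/√2 = 0.9247, (α − β)/√2 = -0.3808.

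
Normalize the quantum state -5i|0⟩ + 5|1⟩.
-(1/√2)i|0⟩ + 1/√2|1⟩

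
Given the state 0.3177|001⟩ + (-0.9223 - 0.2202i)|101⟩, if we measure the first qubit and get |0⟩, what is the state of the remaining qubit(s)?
|01⟩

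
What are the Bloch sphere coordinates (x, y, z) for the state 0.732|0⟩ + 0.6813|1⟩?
(0.9974, 0, 0.07165)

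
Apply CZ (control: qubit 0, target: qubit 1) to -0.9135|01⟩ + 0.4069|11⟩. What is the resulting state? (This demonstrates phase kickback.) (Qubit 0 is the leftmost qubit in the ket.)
-0.9135|01⟩ - 0.4069|11⟩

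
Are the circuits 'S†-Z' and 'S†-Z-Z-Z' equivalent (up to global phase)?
Yes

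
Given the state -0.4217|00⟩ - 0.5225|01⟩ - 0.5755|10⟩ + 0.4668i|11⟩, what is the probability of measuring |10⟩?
0.3312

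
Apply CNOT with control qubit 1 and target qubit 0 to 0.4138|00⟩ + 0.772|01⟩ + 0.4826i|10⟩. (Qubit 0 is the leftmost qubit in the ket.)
0.4138|00⟩ + 0.4826i|10⟩ + 0.772|11⟩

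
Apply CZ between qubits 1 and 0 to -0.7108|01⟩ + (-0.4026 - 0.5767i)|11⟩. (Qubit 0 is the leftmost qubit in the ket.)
-0.7108|01⟩ + (0.4026 + 0.5767i)|11⟩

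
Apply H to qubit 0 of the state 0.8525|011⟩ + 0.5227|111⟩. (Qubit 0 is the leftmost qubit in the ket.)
0.9724|011⟩ + 0.2332|111⟩

H on qubit 0 mixes each pair of kets that differ only in qubit 0: amplitudes (a, b) of (|…0…⟩, |…1…⟩) become ((a + b)/√2, (a − b)/√2). Kets absent from the input have amplitude 0.
(|011⟩, |111⟩): (a, b) = (0.8525, 0.5227) → (0.9724, 0.2332)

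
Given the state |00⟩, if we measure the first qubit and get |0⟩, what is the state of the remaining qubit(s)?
|0⟩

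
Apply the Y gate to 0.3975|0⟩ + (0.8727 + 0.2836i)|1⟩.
(0.2836 - 0.8727i)|0⟩ + 0.3975i|1⟩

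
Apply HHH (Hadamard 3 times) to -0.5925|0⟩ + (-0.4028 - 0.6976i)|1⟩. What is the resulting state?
(-0.7038 - 0.4933i)|0⟩ + (-0.1341 + 0.4933i)|1⟩

H² = I, so H^3 = H: a single Hadamard. With (a, b) = (-0.5925, (-0.4028 - 0.6976i)), H gives ((a + b)/√2, (a − b)/√2) = ((-0.7038 - 0.4933i), (-0.1341 + 0.4933i)).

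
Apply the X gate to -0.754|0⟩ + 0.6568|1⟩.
0.6568|0⟩ - 0.754|1⟩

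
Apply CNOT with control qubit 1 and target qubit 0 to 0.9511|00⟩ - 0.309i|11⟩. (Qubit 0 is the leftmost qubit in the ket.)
0.9511|00⟩ - 0.309i|01⟩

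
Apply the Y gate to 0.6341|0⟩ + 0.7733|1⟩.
-0.7733i|0⟩ + 0.6341i|1⟩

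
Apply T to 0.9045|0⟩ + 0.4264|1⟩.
0.9045|0⟩ + (0.3015 + 0.3015i)|1⟩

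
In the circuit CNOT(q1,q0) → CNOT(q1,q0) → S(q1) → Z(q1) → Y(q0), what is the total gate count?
5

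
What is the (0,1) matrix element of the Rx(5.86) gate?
-0.21i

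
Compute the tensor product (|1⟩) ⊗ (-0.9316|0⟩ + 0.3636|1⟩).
-0.9316|10⟩ + 0.3636|11⟩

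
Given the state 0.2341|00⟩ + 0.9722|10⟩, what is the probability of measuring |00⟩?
0.0548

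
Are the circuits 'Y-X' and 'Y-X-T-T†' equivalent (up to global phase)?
Yes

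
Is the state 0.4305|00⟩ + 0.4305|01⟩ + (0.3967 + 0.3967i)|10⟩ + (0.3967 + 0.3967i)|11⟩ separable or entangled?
Separable

Writing the state as a|00⟩ + b|01⟩ + c|10⟩ + d|11⟩, it is a product state iff ad − bc = 0.
Here (a, b, c, d) = (0.4305, 0.4305, (0.3967 + 0.3967i), (0.3967 + 0.3967i)): ad − bc = (0.4305)(0.3967 + 0.3967i) − (0.4305)(0.3967 + 0.3967i) = 0, so the state is separable.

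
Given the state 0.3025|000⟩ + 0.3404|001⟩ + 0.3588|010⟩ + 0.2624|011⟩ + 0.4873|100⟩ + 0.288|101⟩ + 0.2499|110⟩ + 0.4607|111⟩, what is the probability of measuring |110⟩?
0.06245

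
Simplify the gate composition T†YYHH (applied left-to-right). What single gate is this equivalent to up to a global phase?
T†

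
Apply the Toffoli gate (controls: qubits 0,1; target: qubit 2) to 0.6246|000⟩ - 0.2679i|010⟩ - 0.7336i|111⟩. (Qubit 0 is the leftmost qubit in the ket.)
0.6246|000⟩ - 0.2679i|010⟩ - 0.7336i|110⟩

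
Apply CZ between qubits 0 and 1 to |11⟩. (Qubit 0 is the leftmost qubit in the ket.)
-|11⟩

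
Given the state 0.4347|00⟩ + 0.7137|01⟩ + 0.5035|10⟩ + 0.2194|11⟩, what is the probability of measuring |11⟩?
0.04814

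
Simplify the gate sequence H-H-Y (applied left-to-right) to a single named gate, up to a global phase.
Y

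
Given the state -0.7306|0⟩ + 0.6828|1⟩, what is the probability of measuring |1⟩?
0.4662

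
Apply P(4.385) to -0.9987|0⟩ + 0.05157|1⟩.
-0.9987|0⟩ + (-0.01658 - 0.04883i)|1⟩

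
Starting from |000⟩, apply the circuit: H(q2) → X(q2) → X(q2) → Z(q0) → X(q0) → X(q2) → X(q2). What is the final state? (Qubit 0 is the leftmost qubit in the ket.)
1/√2|100⟩ + 1/√2|101⟩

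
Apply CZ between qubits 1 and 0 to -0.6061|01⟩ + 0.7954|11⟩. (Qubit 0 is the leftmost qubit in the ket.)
-0.6061|01⟩ - 0.7954|11⟩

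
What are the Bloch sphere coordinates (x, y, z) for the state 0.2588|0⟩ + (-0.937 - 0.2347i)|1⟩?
(-0.485, -0.1215, -0.8661)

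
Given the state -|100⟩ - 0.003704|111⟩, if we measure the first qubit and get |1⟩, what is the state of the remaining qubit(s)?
-|00⟩ - 0.003704|11⟩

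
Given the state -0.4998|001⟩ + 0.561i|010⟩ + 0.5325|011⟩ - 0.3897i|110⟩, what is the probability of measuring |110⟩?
0.1519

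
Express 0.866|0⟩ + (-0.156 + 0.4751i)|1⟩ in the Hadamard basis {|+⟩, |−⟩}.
(0.502 + 0.3359i)|+⟩ + (0.7227 - 0.3359i)|−⟩

With |ψ⟩ = α|0⟩ + β|1⟩, the Hadamard-basis coefficients are ⟨+|ψ⟩ = (α + β)/√2 and ⟨−|ψ⟩ = (α − β)/√2.
Here α = 0.866, β = (-0.156 + 0.4751i): (α + β)/√2 = (0.502 + 0.3359i), (α − β)/√2 = (0.7227 - 0.3359i).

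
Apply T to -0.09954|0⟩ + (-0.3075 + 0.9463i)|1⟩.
-0.09954|0⟩ + (-0.8866 + 0.4517i)|1⟩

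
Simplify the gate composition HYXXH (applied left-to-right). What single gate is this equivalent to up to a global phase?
Y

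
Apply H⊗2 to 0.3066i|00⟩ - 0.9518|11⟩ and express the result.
(-0.4759 + 0.1533i)|00⟩ + (0.4759 + 0.1533i)|01⟩ + (0.4759 + 0.1533i)|10⟩ + (-0.4759 + 0.1533i)|11⟩

H⊗2 gives amp(|y⟩) = (1/2) Σ_x (−1)^(x·y) amp(|x⟩), where x·y is the number of positions in which both x and y have a 1.
|00⟩: (0.3066i - 0.9518)/2 = (-0.4759 + 0.1533i)
|01⟩: (0.3066i + 0.9518)/2 = (0.4759 + 0.1533i)
|10⟩: (0.3066i + 0.9518)/2 = (0.4759 + 0.1533i)
|11⟩: (0.3066i - 0.9518)/2 = (-0.4759 + 0.1533i)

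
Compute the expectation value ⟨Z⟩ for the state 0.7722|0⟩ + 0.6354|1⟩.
0.1926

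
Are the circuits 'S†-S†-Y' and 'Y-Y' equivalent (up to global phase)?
No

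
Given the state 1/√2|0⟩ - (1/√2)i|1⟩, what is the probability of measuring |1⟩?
1/2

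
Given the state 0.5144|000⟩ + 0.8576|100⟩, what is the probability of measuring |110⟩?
0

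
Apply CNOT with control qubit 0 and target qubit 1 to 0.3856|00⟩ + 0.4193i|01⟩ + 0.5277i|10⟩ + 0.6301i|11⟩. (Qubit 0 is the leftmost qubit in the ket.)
0.3856|00⟩ + 0.4193i|01⟩ + 0.6301i|10⟩ + 0.5277i|11⟩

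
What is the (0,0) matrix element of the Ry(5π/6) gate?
0.2588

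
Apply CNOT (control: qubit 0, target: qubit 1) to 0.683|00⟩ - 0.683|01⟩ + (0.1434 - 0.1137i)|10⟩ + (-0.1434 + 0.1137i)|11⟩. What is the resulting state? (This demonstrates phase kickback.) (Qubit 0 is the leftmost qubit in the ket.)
0.683|00⟩ - 0.683|01⟩ + (-0.1434 + 0.1137i)|10⟩ + (0.1434 - 0.1137i)|11⟩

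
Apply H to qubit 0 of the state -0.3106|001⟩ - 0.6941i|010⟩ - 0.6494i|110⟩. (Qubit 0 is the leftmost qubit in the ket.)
-0.2196|001⟩ - 0.95i|010⟩ - 0.2196|101⟩ - 0.03161i|110⟩

H on qubit 0 mixes each pair of kets that differ only in qubit 0: amplitudes (a, b) of (|…0…⟩, |…1…⟩) become ((a + b)/√2, (a − b)/√2). Kets absent from the input have amplitude 0.
(|001⟩, |101⟩): (a, b) = (-0.3106, 0) → (-0.2196, -0.2196)
(|010⟩, |110⟩): (a, b) = (-0.6941i, -0.6494i) → (-0.95i, -0.03161i)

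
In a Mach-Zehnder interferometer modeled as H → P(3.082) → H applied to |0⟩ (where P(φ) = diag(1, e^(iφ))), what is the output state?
(0.0008876 + 0.02978i)|0⟩ + (0.9991 - 0.02978i)|1⟩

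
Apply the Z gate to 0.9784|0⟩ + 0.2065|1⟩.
0.9784|0⟩ - 0.2065|1⟩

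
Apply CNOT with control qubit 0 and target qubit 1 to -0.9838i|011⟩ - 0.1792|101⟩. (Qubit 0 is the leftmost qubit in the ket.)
-0.9838i|011⟩ - 0.1792|111⟩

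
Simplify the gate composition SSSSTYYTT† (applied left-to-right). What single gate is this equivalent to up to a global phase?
T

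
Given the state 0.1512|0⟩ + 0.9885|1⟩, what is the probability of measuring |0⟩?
0.02286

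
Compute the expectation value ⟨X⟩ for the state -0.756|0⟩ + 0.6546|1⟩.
-0.9898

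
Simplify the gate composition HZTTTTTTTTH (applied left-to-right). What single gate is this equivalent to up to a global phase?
X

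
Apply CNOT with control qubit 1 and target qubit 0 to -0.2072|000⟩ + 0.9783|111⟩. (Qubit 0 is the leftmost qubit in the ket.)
-0.2072|000⟩ + 0.9783|011⟩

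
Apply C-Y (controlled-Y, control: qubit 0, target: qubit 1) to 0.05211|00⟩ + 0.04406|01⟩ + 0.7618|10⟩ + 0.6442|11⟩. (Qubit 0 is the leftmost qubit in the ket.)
0.05211|00⟩ + 0.04406|01⟩ - 0.6442i|10⟩ + 0.7618i|11⟩

C-Y leaves the control-|0⟩ kets |00⟩, |01⟩ unchanged and applies Y to qubit 1 on the control-|1⟩ pair (|10⟩, |11⟩).
Y = [[0, -i], [i, 0]].
With a = amp(|10⟩) = 0.7618 and b = amp(|11⟩) = 0.6442:
new amp(|10⟩) = (-i)·b = -0.6442i
new amp(|11⟩) = (i)·a = 0.7618i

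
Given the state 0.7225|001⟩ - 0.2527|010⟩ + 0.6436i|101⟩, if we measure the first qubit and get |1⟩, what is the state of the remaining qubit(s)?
i|01⟩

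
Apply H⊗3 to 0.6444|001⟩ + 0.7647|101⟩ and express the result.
0.4982|000⟩ - 0.4982|001⟩ + 0.4982|010⟩ - 0.4982|011⟩ - 0.04253|100⟩ + 0.04253|101⟩ - 0.04253|110⟩ + 0.04253|111⟩

H⊗3 gives amp(|y⟩) = (1/2√2) Σ_x (−1)^(x·y) amp(|x⟩), where x·y is the number of positions in which both x and y have a 1.
|000⟩: (0.6444 + 0.7647)/(2√2) = 0.4982
|001⟩: (-0.6444 - 0.7647)/(2√2) = -0.4982
|010⟩: (0.6444 + 0.7647)/(2√2) = 0.4982
|011⟩: (-0.6444 - 0.7647)/(2√2) = -0.4982
|100⟩: (0.6444 - 0.7647)/(2√2) = -0.04253
|101⟩: (-0.6444 + 0.7647)/(2√2) = 0.04253
|110⟩: (0.6444 - 0.7647)/(2√2) = -0.04253
|111⟩: (-0.6444 + 0.7647)/(2√2) = 0.04253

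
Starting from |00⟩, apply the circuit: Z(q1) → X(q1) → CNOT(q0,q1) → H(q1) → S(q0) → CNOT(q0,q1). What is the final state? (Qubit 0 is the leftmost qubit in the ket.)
1/√2|00⟩ - 1/√2|01⟩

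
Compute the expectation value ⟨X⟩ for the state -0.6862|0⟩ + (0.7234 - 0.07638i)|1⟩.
-0.9928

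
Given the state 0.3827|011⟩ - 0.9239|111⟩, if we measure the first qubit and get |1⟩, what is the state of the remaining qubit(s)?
-|11⟩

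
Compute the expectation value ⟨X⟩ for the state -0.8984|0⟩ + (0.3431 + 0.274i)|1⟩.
-0.6165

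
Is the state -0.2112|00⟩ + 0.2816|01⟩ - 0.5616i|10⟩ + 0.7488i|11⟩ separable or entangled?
Separable

Writing the state as a|00⟩ + b|01⟩ + c|10⟩ + d|11⟩, it is a product state iff ad − bc = 0.
Here (a, b, c, d) = (-0.2112, 0.2816, -0.5616i, 0.7488i): ad − bc = (-0.2112)(0.7488i) − (0.2816)(-0.5616i) = 0, so the state is separable.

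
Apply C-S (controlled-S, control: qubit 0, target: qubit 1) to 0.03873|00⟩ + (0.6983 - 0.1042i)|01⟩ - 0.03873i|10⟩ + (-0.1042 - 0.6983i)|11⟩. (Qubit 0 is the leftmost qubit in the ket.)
0.03873|00⟩ + (0.6983 - 0.1042i)|01⟩ - 0.03873i|10⟩ + (0.6983 - 0.1042i)|11⟩

C-S leaves the control-|0⟩ kets |00⟩, |01⟩ unchanged and applies S to qubit 1 on the control-|1⟩ pair (|10⟩, |11⟩).
S = [[1, 0], [0, i]].
With a = amp(|10⟩) = -0.03873i and b = amp(|11⟩) = (-0.1042 - 0.6983i):
new amp(|10⟩) = (1)·a = -0.03873i
new amp(|11⟩) = (i)·b = (0.6983 - 0.1042i)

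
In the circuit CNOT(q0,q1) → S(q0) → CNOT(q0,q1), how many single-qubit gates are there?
1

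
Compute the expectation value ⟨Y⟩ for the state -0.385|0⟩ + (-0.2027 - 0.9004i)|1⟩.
0.6933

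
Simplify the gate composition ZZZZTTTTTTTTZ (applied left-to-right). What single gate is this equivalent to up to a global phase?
Z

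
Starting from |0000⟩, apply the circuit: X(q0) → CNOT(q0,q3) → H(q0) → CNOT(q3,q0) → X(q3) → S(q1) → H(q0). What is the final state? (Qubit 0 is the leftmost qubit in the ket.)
-|1000⟩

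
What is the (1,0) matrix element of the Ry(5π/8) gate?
0.8315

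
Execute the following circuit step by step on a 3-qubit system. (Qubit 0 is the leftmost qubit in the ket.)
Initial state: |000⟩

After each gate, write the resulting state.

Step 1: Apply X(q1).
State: |010⟩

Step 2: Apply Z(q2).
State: |010⟩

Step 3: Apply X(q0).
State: |110⟩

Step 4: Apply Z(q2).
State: |110⟩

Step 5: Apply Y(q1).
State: -i|100⟩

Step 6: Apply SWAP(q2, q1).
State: -i|100⟩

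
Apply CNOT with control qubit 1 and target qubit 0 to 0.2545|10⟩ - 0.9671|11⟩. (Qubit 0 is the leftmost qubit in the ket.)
-0.9671|01⟩ + 0.2545|10⟩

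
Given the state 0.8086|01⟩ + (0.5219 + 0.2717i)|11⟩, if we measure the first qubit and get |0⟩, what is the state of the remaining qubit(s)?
|1⟩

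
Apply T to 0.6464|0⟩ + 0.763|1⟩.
0.6464|0⟩ + (0.5395 + 0.5395i)|1⟩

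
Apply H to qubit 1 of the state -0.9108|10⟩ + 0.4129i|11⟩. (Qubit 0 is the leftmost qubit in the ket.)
(-0.644 + 0.292i)|10⟩ + (-0.644 - 0.292i)|11⟩

H on qubit 1 mixes each pair of kets that differ only in qubit 1: amplitudes (a, b) of (|…0…⟩, |…1…⟩) become ((a + b)/√2, (a − b)/√2). Kets absent from the input have amplitude 0.
(|10⟩, |11⟩): (a, b) = (-0.9108, 0.4129i) → ((-0.644 + 0.292i), (-0.644 - 0.292i))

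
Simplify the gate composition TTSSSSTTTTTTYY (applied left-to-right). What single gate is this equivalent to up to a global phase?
I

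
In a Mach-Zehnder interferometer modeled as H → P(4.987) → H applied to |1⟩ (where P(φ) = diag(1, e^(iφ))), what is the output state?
(0.3644 + 0.4813i)|0⟩ + (0.6356 - 0.4813i)|1⟩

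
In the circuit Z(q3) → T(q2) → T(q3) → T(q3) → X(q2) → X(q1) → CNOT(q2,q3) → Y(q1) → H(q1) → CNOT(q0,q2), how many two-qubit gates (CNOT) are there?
2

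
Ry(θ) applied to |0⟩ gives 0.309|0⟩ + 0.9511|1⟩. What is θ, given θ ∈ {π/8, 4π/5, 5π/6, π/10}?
4π/5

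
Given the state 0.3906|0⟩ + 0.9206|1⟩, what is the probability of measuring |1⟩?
0.8475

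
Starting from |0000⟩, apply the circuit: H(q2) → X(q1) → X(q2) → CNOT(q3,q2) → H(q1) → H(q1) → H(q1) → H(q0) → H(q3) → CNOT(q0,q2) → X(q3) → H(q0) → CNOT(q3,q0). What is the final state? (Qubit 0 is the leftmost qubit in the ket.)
1/√8|0000⟩ + 1/√8|0010⟩ - 1/√8|0100⟩ - 1/√8|0110⟩ + 1/√8|1001⟩ + 1/√8|1011⟩ - 1/√8|1101⟩ - 1/√8|1111⟩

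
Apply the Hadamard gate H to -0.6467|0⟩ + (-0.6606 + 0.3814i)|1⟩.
(-0.9244 + 0.2697i)|0⟩ + (0.009829 - 0.2697i)|1⟩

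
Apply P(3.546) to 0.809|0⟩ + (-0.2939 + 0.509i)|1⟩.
0.809|0⟩ + (0.4705 - 0.3523i)|1⟩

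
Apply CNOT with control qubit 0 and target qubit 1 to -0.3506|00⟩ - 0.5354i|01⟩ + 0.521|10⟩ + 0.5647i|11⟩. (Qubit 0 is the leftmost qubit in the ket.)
-0.3506|00⟩ - 0.5354i|01⟩ + 0.5647i|10⟩ + 0.521|11⟩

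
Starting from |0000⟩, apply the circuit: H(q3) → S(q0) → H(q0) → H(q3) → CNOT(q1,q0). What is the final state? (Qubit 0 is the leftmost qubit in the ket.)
1/√2|0000⟩ + 1/√2|1000⟩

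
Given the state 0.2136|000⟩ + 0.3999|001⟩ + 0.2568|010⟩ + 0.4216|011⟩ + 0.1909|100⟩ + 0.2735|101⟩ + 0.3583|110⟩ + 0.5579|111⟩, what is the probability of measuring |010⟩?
0.06595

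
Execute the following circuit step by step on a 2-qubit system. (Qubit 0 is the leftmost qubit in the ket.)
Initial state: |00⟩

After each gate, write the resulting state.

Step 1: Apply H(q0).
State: 1/√2|00⟩ + 1/√2|10⟩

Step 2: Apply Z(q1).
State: 1/√2|00⟩ + 1/√2|10⟩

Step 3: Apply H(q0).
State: |00⟩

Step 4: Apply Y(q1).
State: i|01⟩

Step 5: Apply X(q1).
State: i|00⟩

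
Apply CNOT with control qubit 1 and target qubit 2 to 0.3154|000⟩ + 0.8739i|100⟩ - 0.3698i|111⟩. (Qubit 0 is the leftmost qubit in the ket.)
0.3154|000⟩ + 0.8739i|100⟩ - 0.3698i|110⟩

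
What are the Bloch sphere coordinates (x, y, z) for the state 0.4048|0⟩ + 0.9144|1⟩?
(0.7403, 0, -0.6723)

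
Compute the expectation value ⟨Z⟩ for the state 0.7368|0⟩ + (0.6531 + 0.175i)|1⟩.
0.08571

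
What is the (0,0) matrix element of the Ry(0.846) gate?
0.9119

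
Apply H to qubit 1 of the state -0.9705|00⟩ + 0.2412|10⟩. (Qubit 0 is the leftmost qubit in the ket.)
-0.6862|00⟩ - 0.6862|01⟩ + 0.1706|10⟩ + 0.1706|11⟩

H on qubit 1 mixes each pair of kets that differ only in qubit 1: amplitudes (a, b) of (|…0…⟩, |…1…⟩) become ((a + b)/√2, (a − b)/√2). Kets absent from the input have amplitude 0.
(|00⟩, |01⟩): (a, b) = (-0.9705, 0) → (-0.6862, -0.6862)
(|10⟩, |11⟩): (a, b) = (0.2412, 0) → (0.1706, 0.1706)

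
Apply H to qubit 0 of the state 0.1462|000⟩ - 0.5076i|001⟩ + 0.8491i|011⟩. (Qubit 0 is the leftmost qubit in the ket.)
0.1034|000⟩ - 0.3589i|001⟩ + 0.6004i|011⟩ + 0.1034|100⟩ - 0.3589i|101⟩ + 0.6004i|111⟩

H on qubit 0 mixes each pair of kets that differ only in qubit 0: amplitudes (a, b) of (|…0…⟩, |…1…⟩) become ((a + b)/√2, (a − b)/√2). Kets absent from the input have amplitude 0.
(|000⟩, |100⟩): (a, b) = (0.1462, 0) → (0.1034, 0.1034)
(|001⟩, |101⟩): (a, b) = (-0.5076i, 0) → (-0.3589i, -0.3589i)
(|011⟩, |111⟩): (a, b) = (0.8491i, 0) → (0.6004i, 0.6004i)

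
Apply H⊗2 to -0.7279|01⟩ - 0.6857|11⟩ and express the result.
-0.7068|00⟩ + 0.7068|01⟩ - 0.0211|10⟩ + 0.0211|11⟩

H⊗2 gives amp(|y⟩) = (1/2) Σ_x (−1)^(x·y) amp(|x⟩), where x·y is the number of positions in which both x and y have a 1.
|00⟩: (-0.7279 - 0.6857)/2 = -0.7068
|01⟩: (0.7279 + 0.6857)/2 = 0.7068
|10⟩: (-0.7279 + 0.6857)/2 = -0.0211
|11⟩: (0.7279 - 0.6857)/2 = 0.0211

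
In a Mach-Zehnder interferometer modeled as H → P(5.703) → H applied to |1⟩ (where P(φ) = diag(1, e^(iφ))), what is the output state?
(0.08182 + 0.2741i)|0⟩ + (0.9182 - 0.2741i)|1⟩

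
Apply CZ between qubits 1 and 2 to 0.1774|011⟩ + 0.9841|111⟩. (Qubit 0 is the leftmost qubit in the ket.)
-0.1774|011⟩ - 0.9841|111⟩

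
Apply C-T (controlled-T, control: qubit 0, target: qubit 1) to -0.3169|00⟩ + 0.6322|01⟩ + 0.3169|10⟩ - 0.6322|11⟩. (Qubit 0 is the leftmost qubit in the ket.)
-0.3169|00⟩ + 0.6322|01⟩ + 0.3169|10⟩ + (-0.447 - 0.447i)|11⟩

C-T leaves the control-|0⟩ kets |00⟩, |01⟩ unchanged and applies T to qubit 1 on the control-|1⟩ pair (|10⟩, |11⟩).
T = [[1, 0], [0, (1/√2 + (1/√2)i)]].
With a = amp(|10⟩) = 0.3169 and b = amp(|11⟩) = -0.6322:
new amp(|10⟩) = (1)·a = 0.3169
new amp(|11⟩) = (1/√2 + (1/√2)i)·b = (-0.447 - 0.447i)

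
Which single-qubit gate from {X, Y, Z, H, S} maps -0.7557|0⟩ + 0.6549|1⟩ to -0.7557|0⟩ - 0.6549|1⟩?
Z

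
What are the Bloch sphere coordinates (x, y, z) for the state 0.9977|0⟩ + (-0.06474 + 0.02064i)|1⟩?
(-0.1292, 0.04119, 0.9908)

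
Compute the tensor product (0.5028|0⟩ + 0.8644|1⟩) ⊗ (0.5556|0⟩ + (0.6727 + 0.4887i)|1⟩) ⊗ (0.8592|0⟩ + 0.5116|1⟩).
0.24|000⟩ + 0.1429|001⟩ + (0.2906 + 0.2111i)|010⟩ + (0.173 + 0.1257i)|011⟩ + 0.4126|100⟩ + 0.2457|101⟩ + (0.4996 + 0.363i)|110⟩ + (0.2975 + 0.2161i)|111⟩

amp(|b₁b₂…⟩) = product of the factor amplitudes for bits b₁, b₂, …; only kets whose every factor amplitude is nonzero survive.
|000⟩: (0.5028)(0.5556)(0.8592) = 0.24
|001⟩: (0.5028)(0.5556)(0.5116) = 0.1429
|010⟩: (0.5028)(0.6727 + 0.4887i)(0.8592) = (0.2906 + 0.2111i)
|011⟩: (0.5028)(0.6727 + 0.4887i)(0.5116) = (0.173 + 0.1257i)
|100⟩: (0.8644)(0.5556)(0.8592) = 0.4126
|101⟩: (0.8644)(0.5556)(0.5116) = 0.2457
|110⟩: (0.8644)(0.6727 + 0.4887i)(0.8592) = (0.4996 + 0.363i)
|111⟩: (0.8644)(0.6727 + 0.4887i)(0.5116) = (0.2975 + 0.2161i)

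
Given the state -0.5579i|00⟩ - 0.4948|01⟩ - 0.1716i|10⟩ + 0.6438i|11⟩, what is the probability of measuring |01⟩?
0.2448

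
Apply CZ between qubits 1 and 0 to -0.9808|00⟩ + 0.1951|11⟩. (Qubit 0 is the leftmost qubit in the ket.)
-0.9808|00⟩ - 0.1951|11⟩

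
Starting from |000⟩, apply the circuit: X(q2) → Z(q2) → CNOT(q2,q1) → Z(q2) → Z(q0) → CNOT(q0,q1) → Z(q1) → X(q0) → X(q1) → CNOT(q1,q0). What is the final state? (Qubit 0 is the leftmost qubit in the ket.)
-|101⟩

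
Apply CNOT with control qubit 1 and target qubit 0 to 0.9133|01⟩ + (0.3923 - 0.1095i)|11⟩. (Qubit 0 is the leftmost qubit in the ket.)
(0.3923 - 0.1095i)|01⟩ + 0.9133|11⟩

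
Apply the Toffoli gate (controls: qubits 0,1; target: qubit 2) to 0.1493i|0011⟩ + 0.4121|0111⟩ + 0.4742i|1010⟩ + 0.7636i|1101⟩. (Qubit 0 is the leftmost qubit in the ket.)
0.1493i|0011⟩ + 0.4121|0111⟩ + 0.4742i|1010⟩ + 0.7636i|1111⟩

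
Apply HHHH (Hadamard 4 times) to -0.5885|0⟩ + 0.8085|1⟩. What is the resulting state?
-0.5885|0⟩ + 0.8085|1⟩

H² = I, so an even number of Hadamards cancels: H^4 = I and the state is unchanged.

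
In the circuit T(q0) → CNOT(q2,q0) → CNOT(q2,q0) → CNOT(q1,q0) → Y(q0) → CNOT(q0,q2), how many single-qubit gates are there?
2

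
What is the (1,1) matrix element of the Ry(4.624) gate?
-0.6752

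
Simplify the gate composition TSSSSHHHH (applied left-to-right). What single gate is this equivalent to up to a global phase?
T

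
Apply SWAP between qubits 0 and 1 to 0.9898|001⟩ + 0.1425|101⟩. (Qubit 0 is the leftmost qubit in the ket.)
0.9898|001⟩ + 0.1425|011⟩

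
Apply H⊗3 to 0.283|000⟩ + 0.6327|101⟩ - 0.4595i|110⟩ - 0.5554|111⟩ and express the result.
(0.1274 - 0.1625i)|000⟩ + (0.07273 - 0.1625i)|001⟩ + (0.5201 + 0.1625i)|010⟩ + (-0.32 + 0.1625i)|011⟩ + (0.07273 + 0.1625i)|100⟩ + (0.1274 + 0.1625i)|101⟩ + (-0.32 - 0.1625i)|110⟩ + (0.5201 - 0.1625i)|111⟩

H⊗3 gives amp(|y⟩) = (1/2√2) Σ_x (−1)^(x·y) amp(|x⟩), where x·y is the number of positions in which both x and y have a 1.
|000⟩: (0.283 + 0.6327 - 0.4595i - 0.5554)/(2√2) = (0.1274 - 0.1625i)
|001⟩: (0.283 - 0.6327 - 0.4595i + 0.5554)/(2√2) = (0.07273 - 0.1625i)
|010⟩: (0.283 + 0.6327 + 0.4595i + 0.5554)/(2√2) = (0.5201 + 0.1625i)
|011⟩: (0.283 - 0.6327 + 0.4595i - 0.5554)/(2√2) = (-0.32 + 0.1625i)
|100⟩: (0.283 - 0.6327 + 0.4595i + 0.5554)/(2√2) = (0.07273 + 0.1625i)
|101⟩: (0.283 + 0.6327 + 0.4595i - 0.5554)/(2√2) = (0.1274 + 0.1625i)
|110⟩: (0.283 - 0.6327 - 0.4595i - 0.5554)/(2√2) = (-0.32 - 0.1625i)
|111⟩: (0.283 + 0.6327 - 0.4595i + 0.5554)/(2√2) = (0.5201 - 0.1625i)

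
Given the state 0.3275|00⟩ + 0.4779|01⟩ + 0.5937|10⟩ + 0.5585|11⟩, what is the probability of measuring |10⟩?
0.3525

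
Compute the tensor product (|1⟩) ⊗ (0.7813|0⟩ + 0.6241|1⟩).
0.7813|10⟩ + 0.6241|11⟩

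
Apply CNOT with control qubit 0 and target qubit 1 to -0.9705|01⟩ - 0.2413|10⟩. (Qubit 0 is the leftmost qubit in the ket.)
-0.9705|01⟩ - 0.2413|11⟩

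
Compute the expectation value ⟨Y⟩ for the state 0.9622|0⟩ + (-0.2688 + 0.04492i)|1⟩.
0.08644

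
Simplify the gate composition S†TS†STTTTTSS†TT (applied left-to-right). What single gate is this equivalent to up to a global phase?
S†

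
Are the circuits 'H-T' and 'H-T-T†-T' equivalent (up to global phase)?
Yes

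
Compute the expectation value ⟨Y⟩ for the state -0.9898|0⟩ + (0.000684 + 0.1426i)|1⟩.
-0.2823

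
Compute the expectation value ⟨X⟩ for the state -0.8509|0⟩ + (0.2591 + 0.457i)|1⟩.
-0.4409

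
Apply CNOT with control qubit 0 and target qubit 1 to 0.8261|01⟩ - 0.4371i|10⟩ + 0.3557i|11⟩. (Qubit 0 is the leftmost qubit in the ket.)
0.8261|01⟩ + 0.3557i|10⟩ - 0.4371i|11⟩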